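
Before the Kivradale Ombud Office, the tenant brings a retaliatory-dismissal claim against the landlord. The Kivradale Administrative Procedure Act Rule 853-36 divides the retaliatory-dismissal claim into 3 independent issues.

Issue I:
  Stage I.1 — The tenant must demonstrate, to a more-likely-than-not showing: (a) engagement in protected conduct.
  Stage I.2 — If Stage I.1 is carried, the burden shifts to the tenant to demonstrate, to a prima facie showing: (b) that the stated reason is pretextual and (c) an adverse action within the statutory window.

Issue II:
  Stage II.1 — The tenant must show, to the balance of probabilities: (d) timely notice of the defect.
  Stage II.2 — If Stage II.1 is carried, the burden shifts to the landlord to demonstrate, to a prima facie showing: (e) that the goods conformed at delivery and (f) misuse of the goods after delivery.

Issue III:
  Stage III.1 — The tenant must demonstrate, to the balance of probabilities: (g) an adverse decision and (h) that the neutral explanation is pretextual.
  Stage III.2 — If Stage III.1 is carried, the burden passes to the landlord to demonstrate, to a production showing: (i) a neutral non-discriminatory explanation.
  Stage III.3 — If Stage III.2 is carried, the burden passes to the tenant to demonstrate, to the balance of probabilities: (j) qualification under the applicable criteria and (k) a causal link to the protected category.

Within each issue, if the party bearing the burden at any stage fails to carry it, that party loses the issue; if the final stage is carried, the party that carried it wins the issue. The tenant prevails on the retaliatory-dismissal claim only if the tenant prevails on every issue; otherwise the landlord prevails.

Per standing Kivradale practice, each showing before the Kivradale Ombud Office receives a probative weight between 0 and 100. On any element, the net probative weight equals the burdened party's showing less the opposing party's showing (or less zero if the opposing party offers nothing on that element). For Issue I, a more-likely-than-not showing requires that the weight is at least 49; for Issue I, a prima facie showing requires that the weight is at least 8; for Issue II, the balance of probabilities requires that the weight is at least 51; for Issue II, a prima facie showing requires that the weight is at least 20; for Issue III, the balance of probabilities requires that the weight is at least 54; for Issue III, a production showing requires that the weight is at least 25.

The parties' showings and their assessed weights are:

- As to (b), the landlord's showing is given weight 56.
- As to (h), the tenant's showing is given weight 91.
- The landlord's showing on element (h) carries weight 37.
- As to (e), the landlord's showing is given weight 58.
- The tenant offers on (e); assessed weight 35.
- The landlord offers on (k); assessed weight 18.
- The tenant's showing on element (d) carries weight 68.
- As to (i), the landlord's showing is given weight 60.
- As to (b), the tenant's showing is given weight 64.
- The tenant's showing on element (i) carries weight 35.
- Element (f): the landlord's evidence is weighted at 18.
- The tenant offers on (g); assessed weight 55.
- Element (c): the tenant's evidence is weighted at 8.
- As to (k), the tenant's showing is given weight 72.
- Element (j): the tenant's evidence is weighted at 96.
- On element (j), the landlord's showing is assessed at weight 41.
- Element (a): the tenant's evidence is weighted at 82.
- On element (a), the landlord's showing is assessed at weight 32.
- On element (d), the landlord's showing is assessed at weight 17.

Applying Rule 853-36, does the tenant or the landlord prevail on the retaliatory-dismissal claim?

— Issue I —
Stage I.1 (tenant, a more-likely-than-not showing, weight is at least 49): (a) net 82−32=50 ≥ 49 — meets.
  Stage I.1 carried; the burden remains with the tenant.
Stage I.2 (tenant, a prima facie showing, weight is at least 8): (b) net 64−56=8 ≥ 8 — meets; (c) 8 ≥ 8 — meets.
  The tenant carries the last stage.
Every stage carried; the tenant prevails on this issue.
— Issue II —
At Stage II.1 the tenant must meet the balance of probabilities (weight is at least 51): on (d) the weight is 68 less the opposing 17 gives net 51, which does reach 51, so (d) meets the standard.
  The tenant carries Stage II.1; the landlord now bears the burden.
At Stage II.2 the landlord must meet a prima facie showing (weight is at least 20): on (e) the weight is 58 less the opposing 35 gives net 23, ≥ 20, so (e) meets the standard; on (f) the weight is 18, < 20, so (f) does not meet the standard.
  Not every element is met, so the landlord fails to carry Stage II.2.
So the tenant prevails on this issue.
— Issue III —
Stage III.1 — burden on tenant; standard: the balance of probabilities (weight is at least 54).
    (g): 55 ≥ 54 [met]
    (h): 91 − 37 = 54 ≥ 54 [met]
  All elements met. The burden passes to the landlord.
Stage III.2 — burden on landlord; standard: a production showing (weight is at least 25).
    (i): 60 − 35 = 25 ≥ 25 [met]
  Stage III.2 carried; the burden shifts to the tenant.
Stage III.3 — burden on tenant; standard: the balance of probabilities (weight is at least 54).
    (j): 96 − 41 = 55 ≥ 54 [met]
    (k): 72 − 18 = 54 ≥ 54 [met]
  Stage III.3 carried; the final stage is satisfied.
With every stage satisfied, the tenant prevails on this issue.
Per-issue: Issue I → tenant; Issue II → tenant; Issue III → tenant. The tenant must prevail on every issue; overall, the tenant prevails.

tenant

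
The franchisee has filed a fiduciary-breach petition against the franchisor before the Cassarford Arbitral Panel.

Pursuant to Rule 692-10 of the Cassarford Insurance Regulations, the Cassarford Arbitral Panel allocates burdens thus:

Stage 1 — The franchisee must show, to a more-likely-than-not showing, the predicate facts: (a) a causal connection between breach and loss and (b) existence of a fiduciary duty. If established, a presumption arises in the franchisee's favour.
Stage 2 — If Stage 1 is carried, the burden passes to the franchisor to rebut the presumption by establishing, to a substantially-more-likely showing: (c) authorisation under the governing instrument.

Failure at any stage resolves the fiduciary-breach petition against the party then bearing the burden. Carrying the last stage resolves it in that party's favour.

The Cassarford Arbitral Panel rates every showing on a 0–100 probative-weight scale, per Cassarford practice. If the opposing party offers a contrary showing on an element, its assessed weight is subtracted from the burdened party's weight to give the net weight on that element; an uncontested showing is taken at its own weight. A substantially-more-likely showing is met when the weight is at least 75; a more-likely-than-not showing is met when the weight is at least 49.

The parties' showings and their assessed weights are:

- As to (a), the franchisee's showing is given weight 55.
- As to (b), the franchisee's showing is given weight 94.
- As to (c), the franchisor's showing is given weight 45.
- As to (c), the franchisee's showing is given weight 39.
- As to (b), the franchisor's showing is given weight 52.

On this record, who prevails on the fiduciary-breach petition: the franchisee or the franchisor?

Stage 1 (franchisee, a more-likely-than-not showing, weight is at least 49): (a) 55 ≥ 49 — meets; (b) net 94−52=42 < 49 — fails.
  Stage 1 not carried; the franchisee fails its burden.
The analysis ends at Stage 1; the franchisor prevails.

franchisor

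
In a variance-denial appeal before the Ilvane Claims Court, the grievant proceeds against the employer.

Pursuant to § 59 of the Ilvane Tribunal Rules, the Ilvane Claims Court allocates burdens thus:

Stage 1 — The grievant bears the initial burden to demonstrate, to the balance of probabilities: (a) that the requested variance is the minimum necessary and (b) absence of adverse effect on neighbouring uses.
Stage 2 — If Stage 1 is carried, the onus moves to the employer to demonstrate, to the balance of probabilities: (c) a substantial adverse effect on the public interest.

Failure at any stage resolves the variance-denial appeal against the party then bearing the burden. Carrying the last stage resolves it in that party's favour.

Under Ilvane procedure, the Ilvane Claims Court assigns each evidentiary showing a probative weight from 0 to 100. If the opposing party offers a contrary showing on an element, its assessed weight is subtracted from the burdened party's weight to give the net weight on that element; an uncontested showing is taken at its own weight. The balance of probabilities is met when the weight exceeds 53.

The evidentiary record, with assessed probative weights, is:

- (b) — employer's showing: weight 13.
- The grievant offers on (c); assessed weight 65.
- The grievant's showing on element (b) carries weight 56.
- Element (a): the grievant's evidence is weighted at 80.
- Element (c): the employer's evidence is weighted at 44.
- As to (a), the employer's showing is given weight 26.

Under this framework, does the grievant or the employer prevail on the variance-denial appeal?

employer

Stage 1 — burden on grievant; standard: the balance of probabilities (weight exceeds 53).
    (a): 80 − 26 = 54 > 53 [met]
    (b): 56 − 13 = 43 ≤ 53 [not met]
  Not every element is met, so the grievant fails to carry Stage 1.
So the employer prevails.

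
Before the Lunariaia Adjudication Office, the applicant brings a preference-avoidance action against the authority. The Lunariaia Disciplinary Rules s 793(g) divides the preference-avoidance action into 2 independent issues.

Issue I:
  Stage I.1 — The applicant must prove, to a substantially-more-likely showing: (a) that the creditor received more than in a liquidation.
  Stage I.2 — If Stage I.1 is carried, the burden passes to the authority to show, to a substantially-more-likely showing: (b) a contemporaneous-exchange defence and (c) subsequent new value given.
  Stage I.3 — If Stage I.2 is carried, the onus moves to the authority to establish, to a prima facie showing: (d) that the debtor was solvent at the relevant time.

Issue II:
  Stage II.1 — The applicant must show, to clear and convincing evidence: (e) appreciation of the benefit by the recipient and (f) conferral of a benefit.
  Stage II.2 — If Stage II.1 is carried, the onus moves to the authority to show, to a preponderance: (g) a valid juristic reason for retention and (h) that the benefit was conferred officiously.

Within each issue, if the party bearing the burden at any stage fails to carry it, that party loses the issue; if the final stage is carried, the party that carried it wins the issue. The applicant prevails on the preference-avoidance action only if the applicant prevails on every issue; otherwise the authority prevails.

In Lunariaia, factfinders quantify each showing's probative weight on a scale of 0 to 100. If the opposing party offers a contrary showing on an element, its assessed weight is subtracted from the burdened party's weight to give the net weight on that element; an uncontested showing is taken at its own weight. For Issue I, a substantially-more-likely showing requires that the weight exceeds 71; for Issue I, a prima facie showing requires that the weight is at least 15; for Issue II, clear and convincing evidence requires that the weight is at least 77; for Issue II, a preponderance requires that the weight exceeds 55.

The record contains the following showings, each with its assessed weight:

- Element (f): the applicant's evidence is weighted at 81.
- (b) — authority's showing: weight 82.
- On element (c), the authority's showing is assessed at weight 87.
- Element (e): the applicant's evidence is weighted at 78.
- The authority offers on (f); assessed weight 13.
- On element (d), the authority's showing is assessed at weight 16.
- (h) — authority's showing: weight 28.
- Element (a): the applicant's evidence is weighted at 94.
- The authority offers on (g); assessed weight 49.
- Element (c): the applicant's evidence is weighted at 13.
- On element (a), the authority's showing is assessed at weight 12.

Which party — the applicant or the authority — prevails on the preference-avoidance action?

— Issue I —
Stage I.1 — burden on applicant; standard: a substantially-more-likely showing (weight exceeds 71).
    (a): 94 − 12 = 82 > 71 [met]
  Stage I.1 carried; the burden shifts to the authority.
Stage I.2 — burden on authority; standard: a substantially-more-likely showing (weight exceeds 71).
    (b): 82 > 71 [met]
    (c): 87 − 13 = 74 > 71 [met]
  All elements met. The authority retains the burden for Stage I.3.
Stage I.3 — burden on authority; standard: a prima facie showing (weight is at least 15).
    (d): 16 ≥ 15 [met]
  All elements met at the final stage.
Every stage carried; the authority prevails on this issue.
— Issue II —
At Stage II.1 the applicant must meet clear and convincing evidence (weight is at least 77): on (e) the weight is 78, which does reach 77, so (e) meets the standard; on (f) the weight is 81 less the opposing 13 gives net 68, which does not reach 77, so (f) does not meet the standard.
  The applicant does not carry Stage II.1.
So the authority prevails on this issue.
Per-issue: Issue I → authority; Issue II → authority. The applicant must prevail on every issue; overall, the authority prevails.

authority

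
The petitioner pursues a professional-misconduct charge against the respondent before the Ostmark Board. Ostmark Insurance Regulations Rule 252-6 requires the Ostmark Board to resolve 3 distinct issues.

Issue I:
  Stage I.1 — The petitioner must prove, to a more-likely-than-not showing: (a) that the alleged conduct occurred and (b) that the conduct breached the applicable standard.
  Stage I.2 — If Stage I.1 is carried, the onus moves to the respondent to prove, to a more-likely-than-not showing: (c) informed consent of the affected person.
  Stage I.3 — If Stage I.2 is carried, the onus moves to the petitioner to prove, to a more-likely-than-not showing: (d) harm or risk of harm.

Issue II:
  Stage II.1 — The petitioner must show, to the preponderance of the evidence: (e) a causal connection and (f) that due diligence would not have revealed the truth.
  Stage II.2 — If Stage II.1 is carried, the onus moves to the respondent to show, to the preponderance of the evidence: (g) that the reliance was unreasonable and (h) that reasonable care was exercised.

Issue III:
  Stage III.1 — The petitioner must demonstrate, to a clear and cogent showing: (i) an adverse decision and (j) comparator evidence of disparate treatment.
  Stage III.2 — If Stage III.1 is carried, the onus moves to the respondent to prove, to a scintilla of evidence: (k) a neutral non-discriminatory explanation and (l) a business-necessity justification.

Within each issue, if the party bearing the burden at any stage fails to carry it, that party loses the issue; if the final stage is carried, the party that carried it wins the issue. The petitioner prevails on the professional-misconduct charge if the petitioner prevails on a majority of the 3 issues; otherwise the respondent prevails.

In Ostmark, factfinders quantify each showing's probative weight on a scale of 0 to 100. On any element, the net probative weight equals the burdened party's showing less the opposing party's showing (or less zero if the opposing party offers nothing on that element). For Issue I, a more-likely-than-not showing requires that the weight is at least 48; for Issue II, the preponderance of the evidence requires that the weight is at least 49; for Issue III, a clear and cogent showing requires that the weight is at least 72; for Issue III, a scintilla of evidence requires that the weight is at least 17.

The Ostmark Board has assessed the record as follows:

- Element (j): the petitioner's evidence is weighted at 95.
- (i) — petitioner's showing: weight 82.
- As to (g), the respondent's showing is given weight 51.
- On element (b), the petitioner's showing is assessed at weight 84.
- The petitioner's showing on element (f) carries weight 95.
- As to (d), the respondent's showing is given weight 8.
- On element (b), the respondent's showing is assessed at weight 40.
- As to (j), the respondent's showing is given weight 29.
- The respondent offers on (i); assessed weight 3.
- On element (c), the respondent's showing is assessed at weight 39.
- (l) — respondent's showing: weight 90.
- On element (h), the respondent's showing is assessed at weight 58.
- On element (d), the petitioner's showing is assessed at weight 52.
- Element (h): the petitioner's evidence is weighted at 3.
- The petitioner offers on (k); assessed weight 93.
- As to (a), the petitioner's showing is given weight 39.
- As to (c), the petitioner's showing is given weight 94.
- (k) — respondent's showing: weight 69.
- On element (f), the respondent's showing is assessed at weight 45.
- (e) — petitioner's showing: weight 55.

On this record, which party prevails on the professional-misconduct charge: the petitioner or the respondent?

respondent

— Issue I —
Stage I.1 — burden on petitioner; standard: a more-likely-than-not showing (weight is at least 48).
    (a): 39 < 48 [not met]
    (b): 84 − 40 = 44 < 48 [not met]
  Not every element is met, so the petitioner fails to carry Stage I.1.
So the respondent prevails on this issue.
— Issue II —
At Stage II.1 the petitioner must meet the preponderance of the evidence (weight is at least 49): on (e) the weight is 55, which does reach 49, so (e) meets the standard; on (f) the weight is 95 less the opposing 45 gives net 50, which does reach 49, so (f) meets the standard.
  Stage II.1 is satisfied; the onus moves to the respondent.
At Stage II.2 the respondent must meet the preponderance of the evidence (weight is at least 49): on (g) the weight is 51, ≥ 49, so (g) meets the standard; on (h) the weight is 58 less the opposing 3 gives net 55, ≥ 49, so (h) meets the standard.
  All elements met at the final stage.
All stages carried — the respondent prevails on this issue.
— Issue III —
Stage III.1 — burden on petitioner; standard: a clear and cogent showing (weight is at least 72).
    (i): 82 − 3 = 79 ≥ 72 [met]
    (j): 95 − 29 = 66 < 72 [not met]
  Not every element is met, so the petitioner fails to carry Stage III.1.
So the respondent prevails on this issue.
Per-issue: Issue I → respondent; Issue II → respondent; Issue III → respondent. The petitioner must prevail on a majority of issues; overall, the respondent prevails.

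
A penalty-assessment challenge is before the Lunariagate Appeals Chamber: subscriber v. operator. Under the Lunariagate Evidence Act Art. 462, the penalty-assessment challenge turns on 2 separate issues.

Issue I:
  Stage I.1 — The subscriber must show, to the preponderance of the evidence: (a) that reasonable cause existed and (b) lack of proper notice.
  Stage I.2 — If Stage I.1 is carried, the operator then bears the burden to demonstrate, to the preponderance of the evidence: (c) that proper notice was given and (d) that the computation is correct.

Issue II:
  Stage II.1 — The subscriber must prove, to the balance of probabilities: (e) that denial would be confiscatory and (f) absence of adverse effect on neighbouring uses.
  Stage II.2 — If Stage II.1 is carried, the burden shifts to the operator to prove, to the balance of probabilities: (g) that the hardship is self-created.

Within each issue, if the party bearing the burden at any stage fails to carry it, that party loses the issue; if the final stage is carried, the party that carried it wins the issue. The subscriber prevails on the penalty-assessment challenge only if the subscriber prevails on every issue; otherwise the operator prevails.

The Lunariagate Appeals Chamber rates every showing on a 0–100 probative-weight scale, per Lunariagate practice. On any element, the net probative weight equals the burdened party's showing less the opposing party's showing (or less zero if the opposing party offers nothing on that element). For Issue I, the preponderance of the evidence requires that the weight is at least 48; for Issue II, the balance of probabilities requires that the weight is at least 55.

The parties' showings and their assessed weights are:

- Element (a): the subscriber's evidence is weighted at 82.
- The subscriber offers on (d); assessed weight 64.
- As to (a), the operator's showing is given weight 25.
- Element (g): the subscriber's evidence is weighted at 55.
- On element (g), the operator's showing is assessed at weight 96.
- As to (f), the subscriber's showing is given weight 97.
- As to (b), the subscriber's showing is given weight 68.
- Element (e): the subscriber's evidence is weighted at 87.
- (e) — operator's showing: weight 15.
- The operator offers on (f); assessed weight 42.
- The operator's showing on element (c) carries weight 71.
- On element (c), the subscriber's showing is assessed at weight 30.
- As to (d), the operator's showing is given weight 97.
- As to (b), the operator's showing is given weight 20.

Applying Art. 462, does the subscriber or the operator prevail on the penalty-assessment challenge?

— Issue I —
At Stage I.1 the subscriber must meet the preponderance of the evidence (weight is at least 48): on (a) the weight is 82 less the opposing 25 gives net 57, ≥ 48, so (a) meets the standard; on (b) the weight is 68 less the opposing 20 gives net 48, which does reach 48, so (b) meets the standard.
  Stage I.1 carried; the burden shifts to the operator.
At Stage I.2 the operator must meet the preponderance of the evidence (weight is at least 48): on (c) the weight is 71 less the opposing 30 gives net 41, which does not reach 48, so (c) does not meet the standard; on (d) the weight is 97 less the opposing 64 gives net 33, < 48, so (d) does not meet the standard.
  Not every element is met, so the operator fails to carry Stage I.2.
So the subscriber prevails on this issue.
— Issue II —
Stage II.1 — burden on subscriber; standard: the balance of probabilities (weight is at least 55).
    (e): 87 − 15 = 72 ≥ 55 [met]
    (f): 97 − 42 = 55 ≥ 55 [met]
  The subscriber carries Stage II.1; the operator now bears the burden.
Stage II.2 — burden on operator; standard: the balance of probabilities (weight is at least 55).
    (g): 96 − 55 = 41 < 55 [not met]
  Stage II.2 not carried; the operator fails its burden.
The subscriber prevails on this issue.
Per-issue: Issue I → subscriber; Issue II → subscriber. The subscriber must prevail on every issue; overall, the subscriber prevails.

subscriber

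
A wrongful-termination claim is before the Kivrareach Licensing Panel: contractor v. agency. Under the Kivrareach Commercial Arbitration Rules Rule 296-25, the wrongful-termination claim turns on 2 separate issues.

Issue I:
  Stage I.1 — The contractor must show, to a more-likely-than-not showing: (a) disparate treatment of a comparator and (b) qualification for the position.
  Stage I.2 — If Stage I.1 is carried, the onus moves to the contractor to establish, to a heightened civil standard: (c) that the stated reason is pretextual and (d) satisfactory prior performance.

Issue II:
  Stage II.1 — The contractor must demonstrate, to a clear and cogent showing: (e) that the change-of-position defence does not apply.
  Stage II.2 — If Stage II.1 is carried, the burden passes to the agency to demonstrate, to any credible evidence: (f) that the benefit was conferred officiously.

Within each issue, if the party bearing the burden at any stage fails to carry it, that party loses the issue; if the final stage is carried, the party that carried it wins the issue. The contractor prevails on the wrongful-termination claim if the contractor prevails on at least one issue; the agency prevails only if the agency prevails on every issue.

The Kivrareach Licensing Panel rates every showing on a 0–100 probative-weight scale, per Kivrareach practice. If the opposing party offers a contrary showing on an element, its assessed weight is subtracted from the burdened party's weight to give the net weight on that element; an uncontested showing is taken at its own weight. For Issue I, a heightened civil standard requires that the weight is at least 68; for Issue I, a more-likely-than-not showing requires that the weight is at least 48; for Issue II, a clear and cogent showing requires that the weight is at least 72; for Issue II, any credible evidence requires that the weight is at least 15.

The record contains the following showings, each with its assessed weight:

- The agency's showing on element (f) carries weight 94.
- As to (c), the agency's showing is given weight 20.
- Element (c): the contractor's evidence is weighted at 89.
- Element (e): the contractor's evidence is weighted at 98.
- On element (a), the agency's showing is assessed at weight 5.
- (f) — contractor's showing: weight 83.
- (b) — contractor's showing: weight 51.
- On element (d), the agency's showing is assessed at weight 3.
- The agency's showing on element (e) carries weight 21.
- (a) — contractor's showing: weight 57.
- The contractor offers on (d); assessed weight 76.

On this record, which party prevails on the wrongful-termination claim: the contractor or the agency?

— Issue I —
Stage I.1 (contractor, a more-likely-than-not showing, weight is at least 48): (a) net 57−5=52 ≥ 48 — meets; (b) 51 ≥ 48 — meets.
  Stage I.1 carried; the burden remains with the contractor.
Stage I.2 (contractor, a heightened civil standard, weight is at least 68): (c) net 89−20=69 ≥ 68 — meets; (d) net 76−3=73 ≥ 68 — meets.
  The contractor carries the last stage.
Every stage carried; the contractor prevails on this issue.
— Issue II —
Stage II.1 (contractor, a clear and cogent showing, weight is at least 72): (e) net 98−21=77 ≥ 72 — meets.
  All elements met. The burden passes to the agency.
Stage II.2 (agency, any credible evidence, weight is at least 15): (f) net 94−83=11 < 15 — fails.
  Stage II.2 not carried; the agency fails its burden.
The analysis ends at Stage II.2; the contractor prevails on this issue.
Per-issue: Issue I → contractor; Issue II → contractor. The contractor must prevail on at least one issue; overall, the contractor prevails.

contractor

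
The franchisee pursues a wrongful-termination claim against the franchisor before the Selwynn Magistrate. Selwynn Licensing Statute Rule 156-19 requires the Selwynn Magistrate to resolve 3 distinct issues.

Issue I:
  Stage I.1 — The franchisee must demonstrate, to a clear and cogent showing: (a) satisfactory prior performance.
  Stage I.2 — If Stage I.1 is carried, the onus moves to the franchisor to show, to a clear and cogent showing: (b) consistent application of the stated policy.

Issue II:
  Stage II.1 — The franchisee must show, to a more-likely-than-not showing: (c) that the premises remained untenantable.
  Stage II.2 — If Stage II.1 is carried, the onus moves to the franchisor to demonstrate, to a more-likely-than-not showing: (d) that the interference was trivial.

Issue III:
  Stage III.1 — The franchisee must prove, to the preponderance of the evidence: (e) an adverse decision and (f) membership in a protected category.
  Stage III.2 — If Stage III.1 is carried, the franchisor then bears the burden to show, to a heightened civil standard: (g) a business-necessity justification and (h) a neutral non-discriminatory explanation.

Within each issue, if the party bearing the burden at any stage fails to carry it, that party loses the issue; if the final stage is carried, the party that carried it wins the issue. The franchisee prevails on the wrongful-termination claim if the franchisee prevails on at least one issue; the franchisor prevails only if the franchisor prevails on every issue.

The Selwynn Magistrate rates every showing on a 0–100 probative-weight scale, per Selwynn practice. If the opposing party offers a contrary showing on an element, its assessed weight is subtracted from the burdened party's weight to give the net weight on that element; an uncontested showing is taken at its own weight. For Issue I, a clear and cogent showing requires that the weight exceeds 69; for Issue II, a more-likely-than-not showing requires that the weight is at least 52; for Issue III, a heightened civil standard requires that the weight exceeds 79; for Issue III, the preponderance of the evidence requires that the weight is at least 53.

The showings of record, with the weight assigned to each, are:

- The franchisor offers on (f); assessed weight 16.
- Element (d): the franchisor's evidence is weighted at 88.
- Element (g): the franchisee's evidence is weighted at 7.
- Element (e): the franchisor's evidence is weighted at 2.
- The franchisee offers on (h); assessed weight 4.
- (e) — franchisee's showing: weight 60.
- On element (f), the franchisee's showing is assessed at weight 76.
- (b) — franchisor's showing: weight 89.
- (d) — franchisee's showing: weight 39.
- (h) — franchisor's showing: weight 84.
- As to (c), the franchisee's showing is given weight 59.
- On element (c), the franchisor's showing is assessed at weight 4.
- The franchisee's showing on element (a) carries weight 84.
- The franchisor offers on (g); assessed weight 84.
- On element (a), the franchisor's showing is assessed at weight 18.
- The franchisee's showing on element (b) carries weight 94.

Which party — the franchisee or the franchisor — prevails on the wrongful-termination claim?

— Issue I —
Stage I.1 — burden on franchisee; standard: a clear and cogent showing (weight exceeds 69).
    (a): 84 − 18 = 66 ≤ 69 [not met]
  Stage I.1 not carried; the franchisee fails its burden.
The analysis ends at Stage I.1; the franchisor prevails on this issue.
— Issue II —
Stage II.1 (franchisee, a more-likely-than-not showing, weight is at least 52): (c) net 59−4=55 ≥ 52 — meets.
  All elements met. The burden passes to the franchisor.
Stage II.2 (franchisor, a more-likely-than-not showing, weight is at least 52): (d) net 88−39=49 < 52 — fails.
  The franchisor does not carry Stage II.2.
The analysis ends at Stage II.2; the franchisee prevails on this issue.
— Issue III —
Stage III.1 (franchisee, the preponderance of the evidence, weight is at least 53): (e) net 60−2=58 ≥ 53 — meets; (f) net 76−16=60 ≥ 53 — meets.
  All elements met. The burden passes to the franchisor.
Stage III.2 (franchisor, a heightened civil standard, weight exceeds 79): (g) net 84−7=77 ≤ 79 — fails; (h) net 84−4=80 > 79 — meets.
  Not every element is met, so the franchisor fails to carry Stage III.2.
So the franchisee prevails on this issue.
Per-issue: Issue I → franchisor; Issue II → franchisee; Issue III → franchisee. The franchisee must prevail on at least one issue; overall, the franchisee prevails.

franchisee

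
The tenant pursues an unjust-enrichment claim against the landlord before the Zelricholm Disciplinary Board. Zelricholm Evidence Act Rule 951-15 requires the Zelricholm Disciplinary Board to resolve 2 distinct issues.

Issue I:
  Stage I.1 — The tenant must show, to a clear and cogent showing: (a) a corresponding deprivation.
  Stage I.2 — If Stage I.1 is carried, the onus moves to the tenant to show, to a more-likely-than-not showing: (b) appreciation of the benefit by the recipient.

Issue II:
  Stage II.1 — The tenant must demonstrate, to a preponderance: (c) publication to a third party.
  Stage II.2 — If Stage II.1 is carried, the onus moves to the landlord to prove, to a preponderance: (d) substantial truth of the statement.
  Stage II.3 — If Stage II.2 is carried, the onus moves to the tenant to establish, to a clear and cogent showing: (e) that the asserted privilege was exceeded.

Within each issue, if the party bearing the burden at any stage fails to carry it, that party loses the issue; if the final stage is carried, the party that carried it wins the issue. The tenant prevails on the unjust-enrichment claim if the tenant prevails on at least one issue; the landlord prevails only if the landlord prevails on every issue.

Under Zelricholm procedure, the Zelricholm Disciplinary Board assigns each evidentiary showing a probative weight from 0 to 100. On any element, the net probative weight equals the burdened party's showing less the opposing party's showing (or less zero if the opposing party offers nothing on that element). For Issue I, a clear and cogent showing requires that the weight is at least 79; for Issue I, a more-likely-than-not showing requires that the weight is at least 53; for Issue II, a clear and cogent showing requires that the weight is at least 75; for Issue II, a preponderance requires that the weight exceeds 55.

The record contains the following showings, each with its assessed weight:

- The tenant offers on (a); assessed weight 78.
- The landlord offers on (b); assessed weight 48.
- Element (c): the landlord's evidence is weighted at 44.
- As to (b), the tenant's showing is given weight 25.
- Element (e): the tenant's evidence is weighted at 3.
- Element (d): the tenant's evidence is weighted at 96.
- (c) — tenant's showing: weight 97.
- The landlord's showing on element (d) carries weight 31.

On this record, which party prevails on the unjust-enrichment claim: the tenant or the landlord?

landlord

— Issue I —
At Stage I.1 the tenant must meet a clear and cogent showing (weight is at least 79): on (a) the weight is 78, which does not reach 79, so (a) does not meet the standard.
  Stage I.1 not carried; the tenant fails its burden.
So the landlord prevails on this issue.
— Issue II —
At Stage II.1 the tenant must meet a preponderance (weight exceeds 55): on (c) the weight is 97 less the opposing 44 gives net 53, ≤ 55, so (c) does not meet the standard.
  Stage II.1 not carried; the tenant fails its burden.
The landlord prevails on this issue.
Per-issue: Issue I → landlord; Issue II → landlord. The tenant must prevail on at least one issue; overall, the landlord prevails.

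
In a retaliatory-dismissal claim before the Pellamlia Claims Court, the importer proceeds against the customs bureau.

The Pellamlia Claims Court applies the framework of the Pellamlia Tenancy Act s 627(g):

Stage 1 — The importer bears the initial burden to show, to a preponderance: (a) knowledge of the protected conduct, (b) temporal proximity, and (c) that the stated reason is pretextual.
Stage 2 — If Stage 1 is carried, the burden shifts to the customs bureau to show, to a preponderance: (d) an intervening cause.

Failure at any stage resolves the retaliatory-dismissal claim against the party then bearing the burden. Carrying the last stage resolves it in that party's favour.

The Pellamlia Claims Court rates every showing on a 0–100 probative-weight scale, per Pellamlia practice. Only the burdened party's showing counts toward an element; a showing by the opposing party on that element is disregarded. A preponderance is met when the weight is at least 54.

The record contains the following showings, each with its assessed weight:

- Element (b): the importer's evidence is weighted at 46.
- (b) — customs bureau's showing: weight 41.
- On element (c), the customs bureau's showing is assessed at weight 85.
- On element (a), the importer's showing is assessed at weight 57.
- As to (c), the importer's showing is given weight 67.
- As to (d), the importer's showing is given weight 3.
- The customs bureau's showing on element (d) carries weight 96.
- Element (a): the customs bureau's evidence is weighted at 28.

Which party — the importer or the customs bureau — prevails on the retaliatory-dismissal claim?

At Stage 1 the importer must meet a preponderance (weight is at least 54): on (a) the weight is 57 (the customs bureau's 28 is given no effect), which does reach 54, so (a) meets the standard; on (b) the weight is 46 (the customs bureau's 41 is given no effect), which does not reach 54, so (b) does not meet the standard; on (c) the weight is 67 (the customs bureau's 85 is given no effect), ≥ 54, so (c) meets the standard.
  Stage 1 not carried; the importer fails its burden.
The customs bureau prevails.

customs bureau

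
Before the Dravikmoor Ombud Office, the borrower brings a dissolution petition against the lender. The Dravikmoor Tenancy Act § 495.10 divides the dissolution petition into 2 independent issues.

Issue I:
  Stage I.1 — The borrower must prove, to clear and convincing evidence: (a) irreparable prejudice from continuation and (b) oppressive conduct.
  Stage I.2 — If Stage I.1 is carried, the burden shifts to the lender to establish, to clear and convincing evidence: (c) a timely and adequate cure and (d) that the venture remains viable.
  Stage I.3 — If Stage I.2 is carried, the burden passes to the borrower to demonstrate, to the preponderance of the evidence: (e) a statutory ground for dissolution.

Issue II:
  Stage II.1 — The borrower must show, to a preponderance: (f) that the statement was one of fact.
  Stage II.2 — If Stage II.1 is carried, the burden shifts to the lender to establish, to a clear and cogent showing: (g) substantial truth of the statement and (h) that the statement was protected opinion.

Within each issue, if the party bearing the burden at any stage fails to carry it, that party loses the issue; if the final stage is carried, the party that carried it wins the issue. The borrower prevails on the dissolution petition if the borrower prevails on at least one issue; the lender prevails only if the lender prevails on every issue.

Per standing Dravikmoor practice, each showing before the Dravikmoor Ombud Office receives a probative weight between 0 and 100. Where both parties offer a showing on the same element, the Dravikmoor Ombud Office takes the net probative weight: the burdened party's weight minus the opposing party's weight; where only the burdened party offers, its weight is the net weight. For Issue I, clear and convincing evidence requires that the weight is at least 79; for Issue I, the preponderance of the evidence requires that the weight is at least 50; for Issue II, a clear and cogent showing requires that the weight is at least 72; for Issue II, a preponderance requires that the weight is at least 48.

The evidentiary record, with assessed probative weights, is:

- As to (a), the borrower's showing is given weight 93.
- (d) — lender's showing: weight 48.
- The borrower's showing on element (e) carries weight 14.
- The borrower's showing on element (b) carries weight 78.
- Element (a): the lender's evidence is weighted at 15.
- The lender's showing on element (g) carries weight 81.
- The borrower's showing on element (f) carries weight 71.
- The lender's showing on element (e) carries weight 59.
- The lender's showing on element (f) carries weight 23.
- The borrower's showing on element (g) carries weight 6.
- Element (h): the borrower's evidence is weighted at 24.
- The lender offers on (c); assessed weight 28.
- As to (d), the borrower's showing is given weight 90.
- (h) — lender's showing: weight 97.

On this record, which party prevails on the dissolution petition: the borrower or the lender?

— Issue I —
Stage I.1 — burden on borrower; standard: clear and convincing evidence (weight is at least 79).
    (a): 93 − 15 = 78 < 79 [not met]
    (b): 78 < 79 [not met]
  Stage I.1 not carried; the borrower fails its burden.
The analysis ends at Stage I.1; the lender prevails on this issue.
— Issue II —
Stage II.1 (borrower, a preponderance, weight is at least 48): (f) net 71−23=48 ≥ 48 — meets.
  The borrower carries Stage II.1; the lender now bears the burden.
Stage II.2 (lender, a clear and cogent showing, weight is at least 72): (g) net 81−6=75 ≥ 72 — meets; (h) net 97−24=73 ≥ 72 — meets.
  Stage II.2 carried; the final stage is satisfied.
Every stage carried; the lender prevails on this issue.
Per-issue: Issue I → lender; Issue II → lender. The borrower must prevail on at least one issue; overall, the lender prevails.

lender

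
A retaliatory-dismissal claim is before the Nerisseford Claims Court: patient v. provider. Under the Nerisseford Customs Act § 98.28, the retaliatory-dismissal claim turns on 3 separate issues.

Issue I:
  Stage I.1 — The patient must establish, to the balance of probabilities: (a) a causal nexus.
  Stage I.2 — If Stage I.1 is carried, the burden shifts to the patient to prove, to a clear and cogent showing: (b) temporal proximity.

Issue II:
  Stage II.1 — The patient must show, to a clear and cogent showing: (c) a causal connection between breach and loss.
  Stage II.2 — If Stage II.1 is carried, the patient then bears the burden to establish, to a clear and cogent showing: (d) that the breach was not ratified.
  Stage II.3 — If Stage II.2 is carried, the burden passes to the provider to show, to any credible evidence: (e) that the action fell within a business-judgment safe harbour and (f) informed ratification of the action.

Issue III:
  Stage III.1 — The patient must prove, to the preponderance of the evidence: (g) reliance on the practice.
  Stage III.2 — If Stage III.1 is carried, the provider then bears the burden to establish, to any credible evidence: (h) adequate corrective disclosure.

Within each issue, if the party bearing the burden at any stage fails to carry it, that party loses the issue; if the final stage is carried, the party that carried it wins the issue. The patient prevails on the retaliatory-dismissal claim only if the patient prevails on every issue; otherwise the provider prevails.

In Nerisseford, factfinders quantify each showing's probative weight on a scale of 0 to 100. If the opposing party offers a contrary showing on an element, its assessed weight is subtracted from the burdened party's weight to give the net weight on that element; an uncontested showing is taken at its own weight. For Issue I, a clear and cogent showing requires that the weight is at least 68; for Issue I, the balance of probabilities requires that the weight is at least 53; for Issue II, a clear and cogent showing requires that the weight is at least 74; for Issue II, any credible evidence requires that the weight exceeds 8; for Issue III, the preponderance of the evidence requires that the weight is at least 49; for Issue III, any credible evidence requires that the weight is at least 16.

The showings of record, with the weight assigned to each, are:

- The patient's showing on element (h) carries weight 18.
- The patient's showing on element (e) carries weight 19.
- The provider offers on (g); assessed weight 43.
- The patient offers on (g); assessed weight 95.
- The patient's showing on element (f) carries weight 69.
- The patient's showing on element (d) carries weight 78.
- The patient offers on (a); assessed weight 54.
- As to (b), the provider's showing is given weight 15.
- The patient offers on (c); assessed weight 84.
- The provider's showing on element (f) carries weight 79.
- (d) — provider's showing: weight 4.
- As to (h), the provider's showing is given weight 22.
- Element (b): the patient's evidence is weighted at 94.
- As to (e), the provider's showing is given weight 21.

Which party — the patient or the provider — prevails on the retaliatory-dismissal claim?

patient

— Issue I —
Stage I.1 — burden on patient; standard: the balance of probabilities (weight is at least 53).
    (a): 54 ≥ 53 [met]
  Stage I.1 carried; the burden remains with the patient.
Stage I.2 — burden on patient; standard: a clear and cogent showing (weight is at least 68).
    (b): 94 − 15 = 79 ≥ 68 [met]
  All elements met at the final stage.
Every stage carried; the patient prevails on this issue.
— Issue II —
Stage II.1 (patient, a clear and cogent showing, weight is at least 74): (c) 84 ≥ 74 — meets.
  All elements met. The patient retains the burden for Stage II.2.
Stage II.2 (patient, a clear and cogent showing, weight is at least 74): (d) net 78−4=74 ≥ 74 — meets.
  Stage II.2 carried; the burden shifts to the provider.
Stage II.3 (provider, any credible evidence, weight exceeds 8): (e) net 21−19=2 ≤ 8 — fails; (f) net 79−69=10 > 8 — meets.
  Stage II.3 not carried; the provider fails its burden.
The patient prevails on this issue.
— Issue III —
Stage III.1 (patient, the preponderance of the evidence, weight is at least 49): (g) net 95−43=52 ≥ 49 — meets.
  The patient carries Stage III.1; the provider now bears the burden.
Stage III.2 (provider, any credible evidence, weight is at least 16): (h) net 22−18=4 < 16 — fails.
  Not every element is met, so the provider fails to carry Stage III.2.
The analysis ends at Stage III.2; the patient prevails on this issue.
Per-issue: Issue I → patient; Issue II → patient; Issue III → patient. The patient must prevail on every issue; overall, the patient prevails.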